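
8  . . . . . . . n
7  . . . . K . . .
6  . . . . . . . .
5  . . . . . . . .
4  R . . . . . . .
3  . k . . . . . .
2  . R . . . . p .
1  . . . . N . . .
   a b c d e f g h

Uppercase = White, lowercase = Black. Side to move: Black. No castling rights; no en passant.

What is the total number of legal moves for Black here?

3

Black to move; king on b3.
In check: yes, from the white rook on b2.
Legal moves: Kxa4, Kc3, Kxb2.
Count: 3.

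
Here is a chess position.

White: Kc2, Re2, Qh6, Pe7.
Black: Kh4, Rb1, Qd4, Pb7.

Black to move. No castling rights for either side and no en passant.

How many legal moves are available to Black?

Black to move; king on h4.
In check: yes, from the white queen on h6.
Legal moves: Kg4, Kg3.
Count: 2.

2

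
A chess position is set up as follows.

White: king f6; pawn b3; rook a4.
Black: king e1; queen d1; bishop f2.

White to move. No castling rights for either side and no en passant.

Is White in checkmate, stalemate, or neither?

White to move; white king on f6.
In check: no.
Legal moves for White include: Kg7, Kf7, Ke7, Kg6, Ke6, Kg5, Kf5, Ke5, Ra8, Ra7, Ra6, Ra5, Rh4, Rg4, Rf4, Re4+, Rd4, Rc4, ... (list truncated; more exist).
White has legal moves and is not in check → neither.

neither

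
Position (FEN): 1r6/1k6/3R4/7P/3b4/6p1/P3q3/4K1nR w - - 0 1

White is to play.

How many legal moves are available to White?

0

White to move; king on e1.
In check: yes, from the black queen on e2.
Legal moves: none.
Count: 0.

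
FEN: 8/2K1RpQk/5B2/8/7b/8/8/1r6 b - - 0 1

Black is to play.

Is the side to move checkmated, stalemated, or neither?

checkmate

Black to move; black king on h7.
In check: yes, from the white queen on g7.
King squares — g6: attacked by Qg7; h6: attacked by Qg7; g7: attacked by Bf6; g8: attacked by Qg7; h8: attacked by Qg7.
Legal moves for Black: none.
In check with no legal moves → checkmate.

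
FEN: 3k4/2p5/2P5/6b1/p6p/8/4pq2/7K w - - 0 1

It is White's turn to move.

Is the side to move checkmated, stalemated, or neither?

stalemate

White to move; white king on h1.
In check: no.
King squares — g1: attacked by Qf2; g2: attacked by Qf2; h2: attacked by Qf2.
Legal moves for White: none.
Not in check and no legal moves → stalemate.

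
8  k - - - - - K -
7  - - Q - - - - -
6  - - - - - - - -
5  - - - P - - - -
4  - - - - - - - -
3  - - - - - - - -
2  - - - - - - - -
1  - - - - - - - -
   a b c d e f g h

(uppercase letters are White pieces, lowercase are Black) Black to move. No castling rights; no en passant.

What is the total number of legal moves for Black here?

0

Black to move; king on a8.
In check: no.
Legal moves: none.
Count: 0.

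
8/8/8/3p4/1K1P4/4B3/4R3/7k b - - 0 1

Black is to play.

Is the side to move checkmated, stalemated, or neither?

Black to move; black king on h1.
In check: no.
King squares — g1: attacked by Be3; g2: attacked by Re2; h2: attacked by Re2.
Legal moves for Black: none.
Not in check and no legal moves → stalemate.

stalemate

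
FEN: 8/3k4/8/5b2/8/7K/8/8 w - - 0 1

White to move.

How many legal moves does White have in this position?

White to move; king on h3.
In check: yes, from the black bishop on f5.
Legal moves: Kh4, Kg3, Kh2, Kg2.
Count: 4.

4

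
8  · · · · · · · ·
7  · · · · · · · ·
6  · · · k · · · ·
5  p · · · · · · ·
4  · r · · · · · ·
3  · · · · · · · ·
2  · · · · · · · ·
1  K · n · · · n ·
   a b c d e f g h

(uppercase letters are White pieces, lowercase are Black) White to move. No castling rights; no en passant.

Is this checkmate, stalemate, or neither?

White to move; white king on a1.
In check: no.
King squares — b1: attacked by Rb4; a2: attacked by Nc1; b2: attacked by Rb4.
Legal moves for White: none.
Not in check and no legal moves → stalemate.

stalemate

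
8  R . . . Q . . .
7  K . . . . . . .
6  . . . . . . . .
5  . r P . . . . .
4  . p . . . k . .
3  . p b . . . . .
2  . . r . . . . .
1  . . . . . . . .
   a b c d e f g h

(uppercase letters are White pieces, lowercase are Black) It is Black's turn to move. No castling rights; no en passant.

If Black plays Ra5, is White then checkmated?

no

After Ra5: white king on a7; in check: yes, from the black rook on a5.
White has 3 legal replies: Kb8, Kb7, Kb6.
In check but a legal move exists → not checkmate.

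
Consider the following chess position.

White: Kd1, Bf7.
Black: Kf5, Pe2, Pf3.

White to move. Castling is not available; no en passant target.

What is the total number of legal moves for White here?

4

White to move; king on d1.
In check: yes, from the black pawn on e2.
Legal moves: Kd2, Kc2, Ke1, Kc1.
Count: 4.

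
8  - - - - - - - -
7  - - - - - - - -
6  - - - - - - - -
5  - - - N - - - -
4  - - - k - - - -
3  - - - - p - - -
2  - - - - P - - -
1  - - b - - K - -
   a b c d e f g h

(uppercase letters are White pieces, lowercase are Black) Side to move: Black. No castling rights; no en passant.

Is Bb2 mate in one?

After Bb2: white king on f1; in check: no.
White is not in check, so this cannot be checkmate.

no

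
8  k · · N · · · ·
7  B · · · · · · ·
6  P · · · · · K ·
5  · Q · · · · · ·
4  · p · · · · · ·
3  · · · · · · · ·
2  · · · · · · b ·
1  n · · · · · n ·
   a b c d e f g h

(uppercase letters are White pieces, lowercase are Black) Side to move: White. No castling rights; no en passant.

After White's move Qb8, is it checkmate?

After Qb8: black king on a8; in check: yes, from the white queen on b8.
King squares — a7: attacked by Qb8; b7: attacked by Pa6; b8: attacked by Ba7.
Black has no legal moves → checkmate.

yes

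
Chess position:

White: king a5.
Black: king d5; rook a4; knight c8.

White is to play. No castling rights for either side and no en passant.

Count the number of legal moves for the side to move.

2

White to move; king on a5.
In check: yes, from the black rook on a4.
Legal moves: Kb5, Kxa4.
Count: 2.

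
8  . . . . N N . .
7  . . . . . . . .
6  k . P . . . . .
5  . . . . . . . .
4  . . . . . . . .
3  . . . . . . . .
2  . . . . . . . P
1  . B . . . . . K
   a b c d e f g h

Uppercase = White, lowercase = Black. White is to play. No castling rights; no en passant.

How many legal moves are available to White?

White to move; king on h1.
In check: no.
Legal moves: Nh7, Nd7, Ng6, Ne6, Ng7, Nc7+, Nf6, Nd6, Kg2, Kg1, Bh7, Bg6, Bf5, Be4, Bd3+, Bc2, Ba2, c7, h3, h4.
Count: 20.

20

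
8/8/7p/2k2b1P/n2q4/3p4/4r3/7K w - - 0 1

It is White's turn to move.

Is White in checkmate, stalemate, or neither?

stalemate

White to move; white king on h1.
In check: no.
King squares — g1: attacked by Qd4; g2: attacked by Re2; h2: attacked by Re2.
Legal moves for White: none.
Not in check and no legal moves → stalemate.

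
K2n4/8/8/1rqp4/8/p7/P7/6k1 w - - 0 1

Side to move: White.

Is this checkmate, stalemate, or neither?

stalemate

White to move; white king on a8.
In check: no.
King squares — a7: attacked by Qc5; b7: attacked by Rb5; b8: attacked by Rb5.
Legal moves for White: none.
Not in check and no legal moves → stalemate.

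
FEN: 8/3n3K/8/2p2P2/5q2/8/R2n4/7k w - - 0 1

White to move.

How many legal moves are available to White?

15

White to move; king on h7.
In check: no.
Legal moves: Kh8, Kg8, Kg7, Kg6, Ra8, Ra7, Ra6, Ra5, Ra4, Ra3, Rxd2, Rc2, Rb2, Ra1+, f6.
Count: 15.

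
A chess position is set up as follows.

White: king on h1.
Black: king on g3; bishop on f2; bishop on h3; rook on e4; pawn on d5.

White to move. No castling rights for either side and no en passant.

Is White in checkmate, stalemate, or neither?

White to move; white king on h1.
In check: no.
King squares — g1: attacked by Bf2; g2: attacked by Kg3; h2: attacked by Kg3.
Legal moves for White: none.
Not in check and no legal moves → stalemate.

stalemate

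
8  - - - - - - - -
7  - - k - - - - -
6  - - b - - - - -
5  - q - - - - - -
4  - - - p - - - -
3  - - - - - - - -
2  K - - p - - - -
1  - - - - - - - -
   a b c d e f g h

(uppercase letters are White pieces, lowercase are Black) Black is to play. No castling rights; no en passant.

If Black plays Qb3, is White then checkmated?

no

After Qb3: white king on a2; in check: yes, from the black queen on b3.
White has 2 legal replies: Kxb3, Ka1.
In check but a legal move exists → not checkmate.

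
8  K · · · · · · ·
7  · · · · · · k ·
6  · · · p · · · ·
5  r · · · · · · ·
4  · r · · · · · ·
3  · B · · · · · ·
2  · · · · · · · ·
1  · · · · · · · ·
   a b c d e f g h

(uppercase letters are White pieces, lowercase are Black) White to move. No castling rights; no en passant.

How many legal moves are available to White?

White to move; king on a8.
In check: yes, from the black rook on a5.
Legal moves: none.
Count: 0.

0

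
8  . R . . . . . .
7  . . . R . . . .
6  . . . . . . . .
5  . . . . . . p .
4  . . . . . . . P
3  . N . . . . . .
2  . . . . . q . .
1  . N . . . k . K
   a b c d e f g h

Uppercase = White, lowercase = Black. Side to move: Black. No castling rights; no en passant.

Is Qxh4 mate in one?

yes

After Qxh4: white king on h1; in check: yes, from the black queen on h4.
King squares — g1: attacked by Kf1; g2: attacked by Kf1; h2: attacked by Qh4.
White has no legal moves → checkmate.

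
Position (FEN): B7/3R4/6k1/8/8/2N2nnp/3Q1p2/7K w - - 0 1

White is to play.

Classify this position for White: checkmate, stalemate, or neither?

checkmate

White to move; white king on h1.
In check: yes, from the black knight on g3.
King squares — g1: attacked by Pf2; g2: attacked by Ph3; h2: attacked by Nf3.
Legal moves for White: none.
In check with no legal moves → checkmate.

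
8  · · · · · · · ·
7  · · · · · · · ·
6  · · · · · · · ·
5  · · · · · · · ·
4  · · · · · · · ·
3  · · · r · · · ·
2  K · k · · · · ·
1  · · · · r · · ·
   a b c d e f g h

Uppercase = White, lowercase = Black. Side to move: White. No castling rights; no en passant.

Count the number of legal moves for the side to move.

White to move; king on a2.
In check: no.
Legal moves: none.
Count: 0.

0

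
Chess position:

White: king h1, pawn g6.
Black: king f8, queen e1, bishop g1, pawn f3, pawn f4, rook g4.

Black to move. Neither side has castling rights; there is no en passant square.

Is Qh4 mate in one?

After Qh4: white king on h1; in check: yes, from the black queen on h4.
King squares — g1: attacked by Rg4; g2: attacked by Pf3; h2: attacked by Bg1.
White has no legal moves → checkmate.

yes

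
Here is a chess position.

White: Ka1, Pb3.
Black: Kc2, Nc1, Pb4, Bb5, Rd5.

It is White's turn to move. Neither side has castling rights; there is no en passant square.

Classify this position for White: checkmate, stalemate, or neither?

White to move; white king on a1.
In check: no.
King squares — b1: attacked by Kc2; a2: attacked by Nc1; b2: attacked by Kc2.
Legal moves for White: none.
Not in check and no legal moves → stalemate.

stalemate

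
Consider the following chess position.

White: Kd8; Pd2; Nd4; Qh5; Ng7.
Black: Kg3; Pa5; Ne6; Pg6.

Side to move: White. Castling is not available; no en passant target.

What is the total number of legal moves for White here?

6

White to move; king on d8.
In check: yes, from the black knight on e6.
Legal moves: Ke8, Kc8, Ke7, Kd7, Ngxe6, Ndxe6.
Count: 6.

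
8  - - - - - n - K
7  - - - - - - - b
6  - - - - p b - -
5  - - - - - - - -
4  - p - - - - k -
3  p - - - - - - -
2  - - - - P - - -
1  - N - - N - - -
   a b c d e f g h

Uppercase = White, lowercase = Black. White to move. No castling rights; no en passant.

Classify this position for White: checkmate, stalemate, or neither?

White to move; white king on h8.
In check: yes, from the black bishop on f6.
King squares — g7: attacked by Bf6; h7: attacked by Nf8; g8: attacked by Bh7.
Legal moves for White: none.
In check with no legal moves → checkmate.

checkmate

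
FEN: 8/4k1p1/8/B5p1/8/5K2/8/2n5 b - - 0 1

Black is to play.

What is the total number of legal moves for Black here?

Black to move; king on e7.
In check: no.
Legal moves: Kf8, Ke8, Kf7, Kd7, Kf6, Ke6, Kd6, Nd3, Nb3, Ne2, Na2, g6, g4+.
Count: 13.

13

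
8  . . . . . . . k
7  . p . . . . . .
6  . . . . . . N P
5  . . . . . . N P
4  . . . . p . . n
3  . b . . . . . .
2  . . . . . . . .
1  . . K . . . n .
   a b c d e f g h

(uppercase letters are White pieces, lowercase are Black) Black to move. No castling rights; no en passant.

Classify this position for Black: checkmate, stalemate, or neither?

neither

Black to move; black king on h8.
In check: yes, from the white knight on g6.
Legal moves for Black: Kg8, Nxg6.
Black is in check but has 2 legal moves → neither.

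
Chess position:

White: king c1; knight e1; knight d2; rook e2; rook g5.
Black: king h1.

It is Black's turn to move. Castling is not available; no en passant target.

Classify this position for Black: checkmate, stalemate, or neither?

stalemate

Black to move; black king on h1.
In check: no.
King squares — g1: attacked by Rg5; g2: attacked by Ne1; h2: attacked by Re2.
Legal moves for Black: none.
Not in check and no legal moves → stalemate.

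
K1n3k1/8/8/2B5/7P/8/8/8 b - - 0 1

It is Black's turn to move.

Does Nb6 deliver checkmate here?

no

After Nb6: white king on a8; in check: yes, from the black knight on b6.
White has 4 legal replies: Kb8, Kb7, Ka7, Bxb6.
In check but a legal move exists → not checkmate.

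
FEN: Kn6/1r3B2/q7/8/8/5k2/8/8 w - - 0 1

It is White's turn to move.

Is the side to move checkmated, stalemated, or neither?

White to move; white king on a8.
In check: yes, from the black queen on a6.
King squares — a7: attacked by Qa6; b7: attacked by Qa6; b8: attacked by Rb7.
Legal moves for White: none.
In check with no legal moves → checkmate.

checkmate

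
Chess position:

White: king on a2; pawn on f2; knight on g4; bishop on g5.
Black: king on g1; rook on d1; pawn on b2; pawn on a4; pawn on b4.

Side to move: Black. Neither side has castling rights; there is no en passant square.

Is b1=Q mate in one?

After b1=Q: white king on a2; in check: yes, from the black queen on b1.
King squares — a1: attacked by Qb1; b1: attacked by Rd1; b2: attacked by Qb1; a3: attacked by Pb4; b3: attacked by Qb1.
White has no legal moves → checkmate.

yes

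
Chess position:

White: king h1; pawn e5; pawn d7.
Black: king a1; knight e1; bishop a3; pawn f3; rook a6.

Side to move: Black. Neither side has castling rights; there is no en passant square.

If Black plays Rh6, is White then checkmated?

After Rh6: white king on h1; in check: yes, from the black rook on h6.
White has 1 legal reply: Kg1.
In check but a legal move exists → not checkmate.

no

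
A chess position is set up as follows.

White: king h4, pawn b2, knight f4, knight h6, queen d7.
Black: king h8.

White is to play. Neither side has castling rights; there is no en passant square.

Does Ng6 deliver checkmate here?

yes

After Ng6: black king on h8; in check: yes, from the white knight on g6.
King squares — g7: attacked by Qd7; h7: attacked by Qd7; g8: attacked by Nh6.
Black has no legal moves → checkmate.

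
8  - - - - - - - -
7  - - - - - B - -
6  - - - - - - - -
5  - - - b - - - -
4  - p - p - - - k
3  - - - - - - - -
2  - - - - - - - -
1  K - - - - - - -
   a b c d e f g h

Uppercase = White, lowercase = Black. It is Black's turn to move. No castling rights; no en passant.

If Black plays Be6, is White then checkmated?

After Be6: white king on a1; in check: no.
White is not in check, so this cannot be checkmate.

no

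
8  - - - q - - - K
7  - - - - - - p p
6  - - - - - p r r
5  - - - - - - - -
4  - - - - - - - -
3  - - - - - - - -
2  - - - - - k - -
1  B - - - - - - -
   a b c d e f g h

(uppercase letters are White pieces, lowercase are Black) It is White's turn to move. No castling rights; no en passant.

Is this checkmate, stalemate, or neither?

checkmate

White to move; white king on h8.
In check: yes, from the black queen on d8.
King squares — g7: attacked by Rg6; h7: attacked by Rh6; g8: attacked by Qd8.
Legal moves for White: none.
In check with no legal moves → checkmate.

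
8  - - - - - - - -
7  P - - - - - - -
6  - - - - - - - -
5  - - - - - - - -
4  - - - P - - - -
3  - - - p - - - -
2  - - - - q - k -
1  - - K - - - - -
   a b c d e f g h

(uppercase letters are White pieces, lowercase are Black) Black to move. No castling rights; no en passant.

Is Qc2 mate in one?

After Qc2: white king on c1; in check: yes, from the black queen on c2.
King squares — b1: attacked by Qc2; d1: attacked by Qc2; b2: attacked by Qc2; c2: attacked by Pd3; d2: attacked by Qc2.
White has no legal moves → checkmate.

yes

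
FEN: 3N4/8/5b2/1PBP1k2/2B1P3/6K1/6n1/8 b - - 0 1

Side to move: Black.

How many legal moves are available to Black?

4

Black to move; king on f5.
In check: yes, from the white pawn on e4.
Legal moves: Kg6, Kg5, Ke5, Kxe4.
Count: 4.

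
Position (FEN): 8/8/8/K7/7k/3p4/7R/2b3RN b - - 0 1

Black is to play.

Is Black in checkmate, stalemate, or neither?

checkmate

Black to move; black king on h4.
In check: yes, from the white rook on h2.
King squares — g3: attacked by Rg1; h3: attacked by Rh2; g4: attacked by Rg1; g5: attacked by Rg1; h5: attacked by Rh2.
Legal moves for Black: none.
In check with no legal moves → checkmate.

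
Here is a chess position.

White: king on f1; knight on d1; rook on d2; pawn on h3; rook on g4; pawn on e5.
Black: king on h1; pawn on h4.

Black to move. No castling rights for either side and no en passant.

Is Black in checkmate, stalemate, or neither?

Black to move; black king on h1.
In check: no.
King squares — g1: attacked by Kf1; g2: attacked by Kf1; h2: attacked by Rd2.
Legal moves for Black: none.
Not in check and no legal moves → stalemate.

stalemate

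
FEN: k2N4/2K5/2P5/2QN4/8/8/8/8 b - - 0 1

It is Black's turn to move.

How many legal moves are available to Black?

Black to move; king on a8.
In check: no.
Legal moves: none.
Count: 0.

0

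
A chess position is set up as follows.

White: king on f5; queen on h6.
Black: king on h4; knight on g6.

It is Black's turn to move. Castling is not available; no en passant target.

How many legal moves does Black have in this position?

Black to move; king on h4.
In check: yes, from the white queen on h6.
Legal moves: Kg3.
Count: 1.

1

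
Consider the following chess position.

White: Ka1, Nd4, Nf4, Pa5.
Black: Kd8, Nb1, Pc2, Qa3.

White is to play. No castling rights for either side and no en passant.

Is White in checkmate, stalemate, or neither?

checkmate

White to move; white king on a1.
In check: yes, from the black queen on a3.
King squares — b1: attacked by Pc2; a2: attacked by Qa3; b2: attacked by Qa3.
Legal moves for White: none.
In check with no legal moves → checkmate.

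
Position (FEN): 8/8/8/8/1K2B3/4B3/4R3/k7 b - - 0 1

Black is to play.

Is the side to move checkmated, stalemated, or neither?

Black to move; black king on a1.
In check: no.
King squares — b1: attacked by Be4; a2: attacked by Re2; b2: attacked by Re2.
Legal moves for Black: none.
Not in check and no legal moves → stalemate.

stalemate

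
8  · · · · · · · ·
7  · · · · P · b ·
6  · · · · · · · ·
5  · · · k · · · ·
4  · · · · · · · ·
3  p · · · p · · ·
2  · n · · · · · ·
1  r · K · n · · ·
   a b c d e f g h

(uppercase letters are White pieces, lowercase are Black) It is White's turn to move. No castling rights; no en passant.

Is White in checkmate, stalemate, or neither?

checkmate

White to move; white king on c1.
In check: yes, from the black rook on a1.
King squares — b1: attacked by Ra1; d1: attacked by Ra1; b2: attacked by Pa3; c2: attacked by Ne1; d2: attacked by Pe3.
Legal moves for White: none.
In check with no legal moves → checkmate.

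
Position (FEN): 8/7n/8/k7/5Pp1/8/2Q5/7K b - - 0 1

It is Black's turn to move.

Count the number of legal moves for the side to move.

8

Black to move; king on a5.
In check: no.
Legal moves: Nf8, Nf6, Ng5, Kb6, Ka6, Kb5, Kb4, g3.
Count: 8.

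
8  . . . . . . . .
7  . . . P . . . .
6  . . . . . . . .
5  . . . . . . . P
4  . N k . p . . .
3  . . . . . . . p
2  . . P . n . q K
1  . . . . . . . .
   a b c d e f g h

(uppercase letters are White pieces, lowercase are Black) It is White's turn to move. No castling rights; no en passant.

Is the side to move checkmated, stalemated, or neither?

checkmate

White to move; white king on h2.
In check: yes, from the black queen on g2.
King squares — g1: attacked by Ne2; h1: attacked by Qg2; g2: attacked by Ph3; g3: attacked by Ne2; h3: attacked by Qg2.
Legal moves for White: none.
In check with no legal moves → checkmate.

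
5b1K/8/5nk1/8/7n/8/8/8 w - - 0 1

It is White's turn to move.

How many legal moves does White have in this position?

0

White to move; king on h8.
In check: no.
Legal moves: none.
Count: 0.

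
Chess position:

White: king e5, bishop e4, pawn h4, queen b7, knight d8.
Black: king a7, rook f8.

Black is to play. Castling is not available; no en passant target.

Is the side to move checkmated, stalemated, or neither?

Black to move; black king on a7.
In check: yes, from the white queen on b7.
King squares — a6: attacked by Qb7; b6: attacked by Qb7; b7: attacked by Be4; a8: attacked by Qb7; b8: attacked by Qb7.
Legal moves for Black: none.
In check with no legal moves → checkmate.

checkmate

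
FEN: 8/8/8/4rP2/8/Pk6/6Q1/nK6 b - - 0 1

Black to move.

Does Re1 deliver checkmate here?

After Re1: white king on b1; in check: yes, from the black rook on e1.
King squares — a1: attacked by Re1; c1: attacked by Re1; a2: attacked by Kb3; b2: attacked by Kb3; c2: attacked by Na1.
White has no legal moves → checkmate.

yes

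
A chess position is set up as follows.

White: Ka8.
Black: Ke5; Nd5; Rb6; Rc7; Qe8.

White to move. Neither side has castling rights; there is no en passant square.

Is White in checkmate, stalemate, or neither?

checkmate

White to move; white king on a8.
In check: yes, from the black queen on e8.
King squares — a7: attacked by Rc7; b7: attacked by Rb6; b8: attacked by Rb6.
Legal moves for White: none.
In check with no legal moves → checkmate.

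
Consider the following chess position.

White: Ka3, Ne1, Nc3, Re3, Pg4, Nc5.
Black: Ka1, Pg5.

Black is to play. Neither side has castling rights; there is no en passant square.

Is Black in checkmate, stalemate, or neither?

Black to move; black king on a1.
In check: no.
King squares — b1: attacked by Nc3; a2: attacked by Ka3; b2: attacked by Ka3.
Legal moves for Black: none.
Not in check and no legal moves → stalemate.

stalemate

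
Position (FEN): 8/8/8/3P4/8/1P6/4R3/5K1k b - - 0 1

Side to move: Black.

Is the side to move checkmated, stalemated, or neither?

stalemate

Black to move; black king on h1.
In check: no.
King squares — g1: attacked by Kf1; g2: attacked by Kf1; h2: attacked by Re2.
Legal moves for Black: none.
Not in check and no legal moves → stalemate.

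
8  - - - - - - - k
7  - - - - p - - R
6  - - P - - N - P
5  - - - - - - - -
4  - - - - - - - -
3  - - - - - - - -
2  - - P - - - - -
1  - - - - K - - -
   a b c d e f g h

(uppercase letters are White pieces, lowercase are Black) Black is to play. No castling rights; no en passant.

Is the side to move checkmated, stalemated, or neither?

checkmate

Black to move; black king on h8.
In check: yes, from the white rook on h7.
King squares — g7: attacked by Ph6; h7: attacked by Nf6; g8: attacked by Nf6.
Legal moves for Black: none.
In check with no legal moves → checkmate.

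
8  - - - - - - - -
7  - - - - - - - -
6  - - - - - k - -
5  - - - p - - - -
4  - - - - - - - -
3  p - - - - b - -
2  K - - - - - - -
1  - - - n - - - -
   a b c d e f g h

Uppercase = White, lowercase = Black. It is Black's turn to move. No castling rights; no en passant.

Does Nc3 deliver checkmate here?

no

After Nc3: white king on a2; in check: yes, from the black knight on c3.
White has 3 legal replies: Kb3, Kxa3, Ka1.
In check but a legal move exists → not checkmate.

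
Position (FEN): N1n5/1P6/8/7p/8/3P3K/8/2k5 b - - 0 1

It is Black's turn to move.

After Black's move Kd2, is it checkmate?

After Kd2: white king on h3; in check: no.
White is not in check, so this cannot be checkmate.

no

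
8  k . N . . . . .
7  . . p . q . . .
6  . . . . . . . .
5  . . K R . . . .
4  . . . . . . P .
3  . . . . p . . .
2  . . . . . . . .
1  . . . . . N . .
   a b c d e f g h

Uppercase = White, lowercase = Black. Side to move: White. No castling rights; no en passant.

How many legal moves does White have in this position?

7

White to move; king on c5.
In check: yes, from the black queen on e7.
Legal moves: Kc6, Kb5, Kd4, Kc4, Nxe7, Nd6, Rd6.
Count: 7.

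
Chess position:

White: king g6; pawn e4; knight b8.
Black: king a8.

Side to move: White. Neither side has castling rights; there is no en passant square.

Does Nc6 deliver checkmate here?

no

After Nc6: black king on a8; in check: no.
Black is not in check, so this cannot be checkmate.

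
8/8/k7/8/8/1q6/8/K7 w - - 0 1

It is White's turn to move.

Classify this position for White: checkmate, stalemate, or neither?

White to move; white king on a1.
In check: no.
King squares — b1: attacked by Qb3; a2: attacked by Qb3; b2: attacked by Qb3.
Legal moves for White: none.
Not in check and no legal moves → stalemate.

stalemate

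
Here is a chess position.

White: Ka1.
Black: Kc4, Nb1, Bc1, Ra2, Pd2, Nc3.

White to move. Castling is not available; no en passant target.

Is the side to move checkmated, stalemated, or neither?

White to move; white king on a1.
In check: yes, from the black rook on a2.
King squares — b1: attacked by Nc3; a2: attacked by Nc3; b2: attacked by Bc1.
Legal moves for White: none.
In check with no legal moves → checkmate.

checkmate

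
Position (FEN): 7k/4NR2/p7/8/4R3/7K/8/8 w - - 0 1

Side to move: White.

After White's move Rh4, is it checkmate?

yes

After Rh4: black king on h8; in check: yes, from the white rook on h4.
King squares — g7: attacked by Rf7; h7: attacked by Rh4; g8: attacked by Ne7.
Black has no legal moves → checkmate.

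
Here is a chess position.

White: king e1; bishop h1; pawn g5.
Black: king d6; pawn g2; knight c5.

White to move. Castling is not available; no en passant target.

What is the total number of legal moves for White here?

White to move; king on e1.
In check: no.
Legal moves: Bxg2, Kf2, Ke2, Kd2, Kd1, g6.
Count: 6.

6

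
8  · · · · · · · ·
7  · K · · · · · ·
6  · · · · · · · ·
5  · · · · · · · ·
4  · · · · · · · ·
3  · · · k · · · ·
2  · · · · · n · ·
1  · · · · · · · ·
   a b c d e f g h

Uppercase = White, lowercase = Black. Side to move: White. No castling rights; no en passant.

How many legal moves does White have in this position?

White to move; king on b7.
In check: no.
Legal moves: Kc8, Kb8, Ka8, Kc7, Ka7, Kc6, Kb6, Ka6.
Count: 8.

8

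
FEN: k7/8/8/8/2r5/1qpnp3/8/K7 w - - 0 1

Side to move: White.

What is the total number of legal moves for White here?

White to move; king on a1.
In check: no.
Legal moves: none.
Count: 0.

0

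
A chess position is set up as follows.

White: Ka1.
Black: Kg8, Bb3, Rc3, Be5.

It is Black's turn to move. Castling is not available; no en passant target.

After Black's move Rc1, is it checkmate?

After Rc1: white king on a1; in check: yes, from the black rook on c1 and the black bishop on e5.
King squares — b1: attacked by Rc1; a2: attacked by Bb3; b2: attacked by Be5.
White has no legal moves → checkmate.

yes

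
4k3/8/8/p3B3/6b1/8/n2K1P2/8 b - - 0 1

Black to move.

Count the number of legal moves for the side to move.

Black to move; king on e8.
In check: no.
Legal moves: Kf8, Kd8, Kf7, Ke7, Kd7, Bc8, Bd7, Be6, Bh5, Bf5, Bh3, Bf3, Be2, Bd1, Nb4, Nc3, Nc1, a4.
Count: 18.

18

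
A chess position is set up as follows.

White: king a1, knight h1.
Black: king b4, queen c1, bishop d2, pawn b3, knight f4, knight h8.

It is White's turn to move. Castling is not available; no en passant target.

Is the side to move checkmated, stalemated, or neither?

checkmate

White to move; white king on a1.
In check: yes, from the black queen on c1.
King squares — b1: attacked by Qc1; a2: attacked by Pb3; b2: attacked by Qc1.
Legal moves for White: none.
In check with no legal moves → checkmate.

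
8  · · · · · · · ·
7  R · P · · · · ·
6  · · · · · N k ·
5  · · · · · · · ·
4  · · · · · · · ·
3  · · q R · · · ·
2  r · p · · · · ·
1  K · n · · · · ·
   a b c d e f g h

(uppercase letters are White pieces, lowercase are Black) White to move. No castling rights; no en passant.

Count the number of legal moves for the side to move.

White to move; king on a1.
In check: yes, from the black rook on a2 and the black queen on c3.
Legal moves: none.
Count: 0.

0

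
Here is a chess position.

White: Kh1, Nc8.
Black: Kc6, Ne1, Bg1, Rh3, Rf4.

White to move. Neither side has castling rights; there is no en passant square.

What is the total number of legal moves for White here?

White to move; king on h1.
In check: yes, from the black rook on h3.
Legal moves: Kxg1.
Count: 1.

1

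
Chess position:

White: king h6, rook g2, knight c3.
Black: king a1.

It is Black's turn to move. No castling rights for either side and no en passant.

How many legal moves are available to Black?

0

Black to move; king on a1.
In check: no.
Legal moves: none.
Count: 0.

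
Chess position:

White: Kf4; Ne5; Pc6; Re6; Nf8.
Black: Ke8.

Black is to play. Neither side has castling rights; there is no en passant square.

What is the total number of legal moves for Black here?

2

Black to move; king on e8.
In check: yes, from the white rook on e6.
Legal moves: Kxf8, Kd8.
Count: 2.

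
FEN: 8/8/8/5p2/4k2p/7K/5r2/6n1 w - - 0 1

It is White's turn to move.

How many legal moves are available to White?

White to move; king on h3.
In check: yes, from the black knight on g1.
Legal moves: Kxh4.
Count: 1.

1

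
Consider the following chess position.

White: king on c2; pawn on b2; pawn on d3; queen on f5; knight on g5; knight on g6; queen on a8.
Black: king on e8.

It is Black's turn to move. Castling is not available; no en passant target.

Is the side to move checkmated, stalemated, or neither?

checkmate

Black to move; black king on e8.
In check: yes, from the white queen on a8.
King squares — d7: attacked by Qf5; e7: attacked by Ng6; f7: attacked by Qf5; d8: attacked by Qa8; f8: attacked by Qf5.
Legal moves for Black: none.
In check with no legal moves → checkmate.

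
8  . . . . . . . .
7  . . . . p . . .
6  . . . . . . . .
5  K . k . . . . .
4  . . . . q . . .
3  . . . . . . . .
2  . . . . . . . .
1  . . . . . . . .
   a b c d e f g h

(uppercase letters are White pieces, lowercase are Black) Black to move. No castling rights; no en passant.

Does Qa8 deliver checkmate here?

After Qa8: white king on a5; in check: yes, from the black queen on a8.
King squares — a4: attacked by Qa8; b4: attacked by Kc5; b5: attacked by Kc5; a6: attacked by Qa8; b6: attacked by Kc5.
White has no legal moves → checkmate.

yes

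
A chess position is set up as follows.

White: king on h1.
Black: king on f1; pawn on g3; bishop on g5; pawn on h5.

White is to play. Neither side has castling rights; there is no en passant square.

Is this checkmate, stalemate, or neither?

stalemate

White to move; white king on h1.
In check: no.
King squares — g1: attacked by Kf1; g2: attacked by Kf1; h2: attacked by Pg3.
Legal moves for White: none.
Not in check and no legal moves → stalemate.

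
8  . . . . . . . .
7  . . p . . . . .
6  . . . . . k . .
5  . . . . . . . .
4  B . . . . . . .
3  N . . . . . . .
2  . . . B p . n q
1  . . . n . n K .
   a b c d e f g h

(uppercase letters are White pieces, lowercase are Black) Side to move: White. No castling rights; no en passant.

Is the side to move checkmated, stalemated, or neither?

checkmate

White to move; white king on g1.
In check: yes, from the black queen on h2.
King squares — f1: attacked by Pe2; h1: attacked by Qh2; f2: attacked by Nd1; g2: attacked by Qh2; h2: attacked by Nf1.
Legal moves for White: none.
In check with no legal moves → checkmate.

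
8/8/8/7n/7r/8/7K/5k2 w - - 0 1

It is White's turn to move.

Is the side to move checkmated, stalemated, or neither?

White to move; white king on h2.
In check: yes, from the black rook on h4.
King squares — g1: attacked by Kf1; h1: attacked by Rh4; g2: attacked by Kf1; g3: attacked by Nh5; h3: attacked by Rh4.
Legal moves for White: none.
In check with no legal moves → checkmate.

checkmate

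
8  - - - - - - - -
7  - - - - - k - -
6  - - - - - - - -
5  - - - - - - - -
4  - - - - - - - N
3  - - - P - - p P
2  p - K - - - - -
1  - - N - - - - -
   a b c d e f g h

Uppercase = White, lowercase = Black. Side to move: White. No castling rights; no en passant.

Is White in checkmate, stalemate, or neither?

White to move; white king on c2.
In check: no.
Legal moves for White: Ng6, Nf5, Nf3, Ng2, Kc3, Kb3, Kd2, Kb2, Kd1, Nb3, Ne2, Nxa2, d4.
White has 13 legal moves and is not in check → neither.

neither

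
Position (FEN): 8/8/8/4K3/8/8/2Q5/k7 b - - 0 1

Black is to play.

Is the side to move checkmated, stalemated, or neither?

Black to move; black king on a1.
In check: no.
King squares — b1: attacked by Qc2; a2: attacked by Qc2; b2: attacked by Qc2.
Legal moves for Black: none.
Not in check and no legal moves → stalemate.

stalemate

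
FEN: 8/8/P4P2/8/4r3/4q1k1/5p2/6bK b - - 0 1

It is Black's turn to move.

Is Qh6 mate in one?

After Qh6: white king on h1; in check: yes, from the black queen on h6.
King squares — g1: attacked by Pf2; g2: attacked by Kg3; h2: attacked by Bg1.
White has no legal moves → checkmate.

yes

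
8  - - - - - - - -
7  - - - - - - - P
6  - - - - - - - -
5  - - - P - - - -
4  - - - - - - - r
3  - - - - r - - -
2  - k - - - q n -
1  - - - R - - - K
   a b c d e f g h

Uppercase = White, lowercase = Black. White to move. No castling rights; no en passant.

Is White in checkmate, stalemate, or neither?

White to move; white king on h1.
In check: yes, from the black rook on h4.
King squares — g1: attacked by Qf2; g2: attacked by Qf2; h2: attacked by Rh4.
Legal moves for White: none.
In check with no legal moves → checkmate.

checkmate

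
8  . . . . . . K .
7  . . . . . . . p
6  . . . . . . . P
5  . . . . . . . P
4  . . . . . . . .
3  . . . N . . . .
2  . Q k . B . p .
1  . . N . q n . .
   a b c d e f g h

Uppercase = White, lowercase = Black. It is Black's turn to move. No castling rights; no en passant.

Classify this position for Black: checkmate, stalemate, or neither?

Black to move; black king on c2.
In check: yes, from the white queen on b2.
King squares — b1: attacked by Qb2; c1: attacked by Qb2; d1: attacked by Be2; b2: attacked by Nd3; d2: attacked by Qb2; b3: attacked by Nc1; c3: attacked by Qb2; d3: attacked by Nc1.
Legal moves for Black: none.
In check with no legal moves → checkmate.

checkmate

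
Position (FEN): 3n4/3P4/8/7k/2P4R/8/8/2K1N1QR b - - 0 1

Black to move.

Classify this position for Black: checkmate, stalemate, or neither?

Black to move; black king on h5.
In check: yes, from the white rook on h4.
King squares — g4: attacked by Qg1; h4: attacked by Rh1; g5: attacked by Qg1; g6: attacked by Qg1; h6: attacked by Rh4.
Legal moves for Black: none.
In check with no legal moves → checkmate.

checkmate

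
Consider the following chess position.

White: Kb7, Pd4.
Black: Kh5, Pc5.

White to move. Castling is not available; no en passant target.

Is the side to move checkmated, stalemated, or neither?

neither

White to move; white king on b7.
In check: no.
Legal moves for White: Kc8, Kb8, Ka8, Kc7, Ka7, Kc6, Kb6, Ka6, dxc5, d5.
White has 10 legal moves and is not in check → neither.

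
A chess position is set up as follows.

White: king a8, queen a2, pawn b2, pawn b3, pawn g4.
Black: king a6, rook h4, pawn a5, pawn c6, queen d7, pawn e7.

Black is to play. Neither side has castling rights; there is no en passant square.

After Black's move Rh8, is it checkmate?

After Rh8: white king on a8; in check: yes, from the black rook on h8.
King squares — a7: attacked by Ka6; b7: attacked by Ka6; b8: attacked by Rh8.
White has no legal moves → checkmate.

yes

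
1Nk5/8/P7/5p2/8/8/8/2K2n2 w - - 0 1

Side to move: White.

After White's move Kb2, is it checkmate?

After Kb2: black king on c8; in check: no.
Black is not in check, so this cannot be checkmate.

no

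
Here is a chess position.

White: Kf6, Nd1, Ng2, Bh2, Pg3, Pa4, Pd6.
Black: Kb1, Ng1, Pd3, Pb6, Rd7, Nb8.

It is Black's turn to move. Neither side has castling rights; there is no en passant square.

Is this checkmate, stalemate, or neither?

Black to move; black king on b1.
In check: no.
Legal moves for Black include: Nc6, Na6, Rd8, Rh7, Rg7, Rf7+, Re7, Rc7, Rb7, Ra7, Rxd6+, Nh3, Nf3, Ne2, Kc2, Ka2, Kc1, Ka1, ... (list truncated; more exist).
Black has legal moves and is not in check → neither.

neither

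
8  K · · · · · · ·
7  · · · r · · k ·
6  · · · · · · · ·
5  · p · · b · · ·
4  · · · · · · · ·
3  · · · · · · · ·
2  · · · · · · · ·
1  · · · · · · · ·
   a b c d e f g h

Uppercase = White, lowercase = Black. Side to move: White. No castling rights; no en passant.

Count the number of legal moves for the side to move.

White to move; king on a8.
In check: no.
Legal moves: none.
Count: 0.

0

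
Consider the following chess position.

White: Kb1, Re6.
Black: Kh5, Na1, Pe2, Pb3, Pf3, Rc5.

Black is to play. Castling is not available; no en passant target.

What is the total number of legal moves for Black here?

23

Black to move; king on h5.
In check: no.
Legal moves: Kg5, Kh4, Kg4, Rc8, Rc7, Rc6, Rg5, Rf5, Re5, Rd5, Rb5, Ra5, Rc4, Rc3, Rc2, Rc1+, Nc2, f2, b2, e1=Q+, e1=R+, e1=B, e1=N.
Count: 23.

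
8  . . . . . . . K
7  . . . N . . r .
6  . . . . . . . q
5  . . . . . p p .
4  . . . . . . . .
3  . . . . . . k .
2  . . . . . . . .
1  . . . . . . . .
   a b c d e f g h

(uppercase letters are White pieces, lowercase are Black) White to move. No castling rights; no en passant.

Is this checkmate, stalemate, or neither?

White to move; white king on h8.
In check: yes, from the black queen on h6.
King squares — g7: attacked by Qh6; h7: attacked by Qh6; g8: attacked by Rg7.
Legal moves for White: none.
In check with no legal moves → checkmate.

checkmate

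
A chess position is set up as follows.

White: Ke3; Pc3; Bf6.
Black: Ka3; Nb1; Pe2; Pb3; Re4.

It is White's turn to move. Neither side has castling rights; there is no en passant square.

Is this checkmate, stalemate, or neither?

White to move; white king on e3.
In check: yes, from the black rook on e4.
Legal moves for White: Kxe4, Kf3, Kd3, Kf2.
White is in check but has 4 legal moves → neither.

neither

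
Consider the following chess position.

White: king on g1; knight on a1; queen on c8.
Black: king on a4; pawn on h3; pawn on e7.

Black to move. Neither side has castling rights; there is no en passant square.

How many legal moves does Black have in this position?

7

Black to move; king on a4.
In check: no.
Legal moves: Kb5, Ka5, Kb4, Ka3, e6, h2+, e5.
Count: 7.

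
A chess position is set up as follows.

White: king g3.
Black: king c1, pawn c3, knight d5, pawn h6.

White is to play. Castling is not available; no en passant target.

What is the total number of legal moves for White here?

White to move; king on g3.
In check: no.
Legal moves: Kh4, Kg4, Kh3, Kf3, Kh2, Kg2, Kf2.
Count: 7.

7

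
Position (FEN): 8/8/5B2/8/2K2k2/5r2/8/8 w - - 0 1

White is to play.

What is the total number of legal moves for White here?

White to move; king on c4.
In check: no.
Legal moves: Bh8, Bd8, Bg7, Be7, Bg5+, Be5+, Bh4, Bd4, Bc3, Bb2, Ba1, Kd5, Kc5, Kb5, Kd4, Kb4.
Count: 16.

16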